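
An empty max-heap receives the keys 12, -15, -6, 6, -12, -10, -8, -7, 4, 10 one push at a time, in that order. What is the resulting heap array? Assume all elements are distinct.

[12, 10, -6, 4, 6, -10, -8, -15, -7, -12]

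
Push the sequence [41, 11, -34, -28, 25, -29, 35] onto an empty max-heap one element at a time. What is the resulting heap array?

[41, 25, 35, -28, 11, -34, -29]

Insert 41:
  append 41 at index 0 → [41] (no swap needed)
Insert 11:
  append 11 at index 1 → [41, 11] (no swap needed)
Insert -34:
  append -34 at index 2 → [41, 11, -34] (no swap needed)
Insert -28:
  append -28 at index 3 → [41, 11, -34, -28] (no swap needed)
Insert 25:
  append 25 at index 4 → [41, 11, -34, -28, 25]
  25 > parent 11 at index 1, swap → [41, 25, -34, -28, 11]
Insert -29:
  append -29 at index 5 → [41, 25, -34, -28, 11, -29]
  -29 > parent -34 at index 2, swap → [41, 25, -29, -28, 11, -34]
Insert 35:
  append 35 at index 6 → [41, 25, -29, -28, 11, -34, 35]
  35 > parent -29 at index 2, swap → [41, 25, 35, -28, 11, -34, -29]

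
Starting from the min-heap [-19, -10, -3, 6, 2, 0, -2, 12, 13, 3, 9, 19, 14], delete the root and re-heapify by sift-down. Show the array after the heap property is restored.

remove root -19; move last element 14 to root → [14, -10, -3, 6, 2, 0, -2, 12, 13, 3, 9, 19]
14 vs smaller child -10 at index 1, swap → [-10, 14, -3, 6, 2, 0, -2, 12, 13, 3, 9, 19]
14 vs smaller child 2 at index 4, swap → [-10, 2, -3, 6, 14, 0, -2, 12, 13, 3, 9, 19]
14 vs smaller child 3 at index 9, swap → [-10, 2, -3, 6, 3, 0, -2, 12, 13, 14, 9, 19]

[-10, 2, -3, 6, 3, 0, -2, 12, 13, 14, 9, 19]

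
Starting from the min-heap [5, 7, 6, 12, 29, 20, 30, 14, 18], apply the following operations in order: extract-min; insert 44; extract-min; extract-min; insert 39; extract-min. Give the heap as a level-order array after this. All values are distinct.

extract-min → returns 5:
  remove root 5; move last element 18 to root → [18, 7, 6, 12, 29, 20, 30, 14]
  18 vs smaller child 6 at index 2, swap → [6, 7, 18, 12, 29, 20, 30, 14]
insert 44:
  append 44 at index 8 → [6, 7, 18, 12, 29, 20, 30, 14, 44] (no swap needed)
extract-min → returns 6:
  remove root 6; move last element 44 to root → [44, 7, 18, 12, 29, 20, 30, 14]
  44 vs smaller child 7 at index 1, swap → [7, 44, 18, 12, 29, 20, 30, 14]
  44 vs smaller child 12 at index 3, swap → [7, 12, 18, 44, 29, 20, 30, 14]
  44 vs only child 14 at index 7, swap → [7, 12, 18, 14, 29, 20, 30, 44]
extract-min → returns 7:
  remove root 7; move last element 44 to root → [44, 12, 18, 14, 29, 20, 30]
  44 vs smaller child 12 at index 1, swap → [12, 44, 18, 14, 29, 20, 30]
  44 vs smaller child 14 at index 3, swap → [12, 14, 18, 44, 29, 20, 30]
insert 39:
  append 39 at index 7 → [12, 14, 18, 44, 29, 20, 30, 39]
  39 < parent 44 at index 3, swap → [12, 14, 18, 39, 29, 20, 30, 44]
extract-min → returns 12:
  remove root 12; move last element 44 to root → [44, 14, 18, 39, 29, 20, 30]
  44 vs smaller child 14 at index 1, swap → [14, 44, 18, 39, 29, 20, 30]
  44 vs smaller child 29 at index 4, swap → [14, 29, 18, 39, 44, 20, 30]

[14, 29, 18, 39, 44, 20, 30]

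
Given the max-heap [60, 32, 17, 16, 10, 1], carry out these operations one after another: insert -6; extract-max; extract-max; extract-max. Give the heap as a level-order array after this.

insert -6:
  append -6 at index 6 → [60, 32, 17, 16, 10, 1, -6] (no swap needed)
extract-max → returns 60:
  remove root 60; move last element -6 to root → [-6, 32, 17, 16, 10, 1]
  -6 vs larger child 32 at index 1, swap → [32, -6, 17, 16, 10, 1]
  -6 vs larger child 16 at index 3, swap → [32, 16, 17, -6, 10, 1]
extract-max → returns 32:
  remove root 32; move last element 1 to root → [1, 16, 17, -6, 10]
  1 vs larger child 17 at index 2, swap → [17, 16, 1, -6, 10]
extract-max → returns 17:
  remove root 17; move last element 10 to root → [10, 16, 1, -6]
  10 vs larger child 16 at index 1, swap → [16, 10, 1, -6]

[16, 10, 1, -6]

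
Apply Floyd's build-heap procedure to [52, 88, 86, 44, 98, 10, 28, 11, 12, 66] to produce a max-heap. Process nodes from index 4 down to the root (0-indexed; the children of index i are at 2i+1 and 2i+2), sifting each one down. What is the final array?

sift down from index 4: already satisfies heap property
sift down from index 3: already satisfies heap property
sift down from index 2: already satisfies heap property
sift down from index 1:
  88 vs larger child 98 at index 4, swap → [52, 98, 86, 44, 88, 10, 28, 11, 12, 66]
sift down from index 0:
  52 vs larger child 98 at index 1, swap → [98, 52, 86, 44, 88, 10, 28, 11, 12, 66]
  52 vs larger child 88 at index 4, swap → [98, 88, 86, 44, 52, 10, 28, 11, 12, 66]
  52 vs only child 66 at index 9, swap → [98, 88, 86, 44, 66, 10, 28, 11, 12, 52]

[98, 88, 86, 44, 66, 10, 28, 11, 12, 52]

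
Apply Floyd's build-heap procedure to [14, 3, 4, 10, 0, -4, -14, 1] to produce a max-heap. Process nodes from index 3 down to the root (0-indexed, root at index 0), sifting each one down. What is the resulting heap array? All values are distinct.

[14, 10, 4, 3, 0, -4, -14, 1]

sift down from index 3: already satisfies heap property
sift down from index 2: already satisfies heap property
sift down from index 1:
  3 vs larger child 10 at index 3, swap → [14, 10, 4, 3, 0, -4, -14, 1]
sift down from index 0: already satisfies heap property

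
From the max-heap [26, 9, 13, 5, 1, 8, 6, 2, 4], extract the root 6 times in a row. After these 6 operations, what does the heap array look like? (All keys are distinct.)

[4, 2, 1]

extract-max #1 returns 26:
  remove root 26; move last element 4 to root → [4, 9, 13, 5, 1, 8, 6, 2]
  4 vs larger child 13 at index 2, swap → [13, 9, 4, 5, 1, 8, 6, 2]
  4 vs larger child 8 at index 5, swap → [13, 9, 8, 5, 1, 4, 6, 2]
extract-max #2 returns 13:
  remove root 13; move last element 2 to root → [2, 9, 8, 5, 1, 4, 6]
  2 vs larger child 9 at index 1, swap → [9, 2, 8, 5, 1, 4, 6]
  2 vs larger child 5 at index 3, swap → [9, 5, 8, 2, 1, 4, 6]
extract-max #3 returns 9:
  remove root 9; move last element 6 to root → [6, 5, 8, 2, 1, 4]
  6 vs larger child 8 at index 2, swap → [8, 5, 6, 2, 1, 4]
extract-max #4 returns 8:
  remove root 8; move last element 4 to root → [4, 5, 6, 2, 1]
  4 vs larger child 6 at index 2, swap → [6, 5, 4, 2, 1]
extract-max #5 returns 6:
  remove root 6; move last element 1 to root → [1, 5, 4, 2]
  1 vs larger child 5 at index 1, swap → [5, 1, 4, 2]
  1 vs only child 2 at index 3, swap → [5, 2, 4, 1]
extract-max #6 returns 5:
  remove root 5; move last element 1 to root → [1, 2, 4]
  1 vs larger child 4 at index 2, swap → [4, 2, 1]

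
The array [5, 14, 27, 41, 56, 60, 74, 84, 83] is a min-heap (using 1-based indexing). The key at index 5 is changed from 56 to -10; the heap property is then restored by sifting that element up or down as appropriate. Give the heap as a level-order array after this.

set index 5 from 56 to -10 → [5, 14, 27, 41, -10, 60, 74, 84, 83]
-10 < parent 14 at index 2, swap → [5, -10, 27, 41, 14, 60, 74, 84, 83]
-10 < parent 5 at index 1, swap → [-10, 5, 27, 41, 14, 60, 74, 84, 83]

[-10, 5, 27, 41, 14, 60, 74, 84, 83]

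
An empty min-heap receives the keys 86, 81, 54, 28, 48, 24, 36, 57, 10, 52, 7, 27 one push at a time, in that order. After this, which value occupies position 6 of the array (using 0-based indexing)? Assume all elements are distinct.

Insert 86:
  append 86 at index 0 → [86] (no swap needed)
Insert 81:
  append 81 at index 1 → [86, 81]
  81 < parent 86 at index 0, swap → [81, 86]
Insert 54:
  append 54 at index 2 → [81, 86, 54]
  54 < parent 81 at index 0, swap → [54, 86, 81]
Insert 28:
  append 28 at index 3 → [54, 86, 81, 28]
  28 < parent 86 at index 1, swap → [54, 28, 81, 86]
  28 < parent 54 at index 0, swap → [28, 54, 81, 86]
Insert 48:
  append 48 at index 4 → [28, 54, 81, 86, 48]
  48 < parent 54 at index 1, swap → [28, 48, 81, 86, 54]
Insert 24:
  append 24 at index 5 → [28, 48, 81, 86, 54, 24]
  24 < parent 81 at index 2, swap → [28, 48, 24, 86, 54, 81]
  24 < parent 28 at index 0, swap → [24, 48, 28, 86, 54, 81]
Insert 36:
  append 36 at index 6 → [24, 48, 28, 86, 54, 81, 36] (no swap needed)
Insert 57:
  append 57 at index 7 → [24, 48, 28, 86, 54, 81, 36, 57]
  57 < parent 86 at index 3, swap → [24, 48, 28, 57, 54, 81, 36, 86]
Insert 10:
  append 10 at index 8 → [24, 48, 28, 57, 54, 81, 36, 86, 10]
  10 < parent 57 at index 3, swap → [24, 48, 28, 10, 54, 81, 36, 86, 57]
  10 < parent 48 at index 1, swap → [24, 10, 28, 48, 54, 81, 36, 86, 57]
  10 < parent 24 at index 0, swap → [10, 24, 28, 48, 54, 81, 36, 86, 57]
Insert 52:
  append 52 at index 9 → [10, 24, 28, 48, 54, 81, 36, 86, 57, 52]
  52 < parent 54 at index 4, swap → [10, 24, 28, 48, 52, 81, 36, 86, 57, 54]
Insert 7:
  append 7 at index 10 → [10, 24, 28, 48, 52, 81, 36, 86, 57, 54, 7]
  7 < parent 52 at index 4, swap → [10, 24, 28, 48, 7, 81, 36, 86, 57, 54, 52]
  7 < parent 24 at index 1, swap → [10, 7, 28, 48, 24, 81, 36, 86, 57, 54, 52]
  7 < parent 10 at index 0, swap → [7, 10, 28, 48, 24, 81, 36, 86, 57, 54, 52]
Insert 27:
  append 27 at index 11 → [7, 10, 28, 48, 24, 81, 36, 86, 57, 54, 52, 27]
  27 < parent 81 at index 5, swap → [7, 10, 28, 48, 24, 27, 36, 86, 57, 54, 52, 81]
  27 < parent 28 at index 2, swap → [7, 10, 27, 48, 24, 28, 36, 86, 57, 54, 52, 81]
resulting array: [7, 10, 27, 48, 24, 28, 36, 86, 57, 54, 52, 81]

36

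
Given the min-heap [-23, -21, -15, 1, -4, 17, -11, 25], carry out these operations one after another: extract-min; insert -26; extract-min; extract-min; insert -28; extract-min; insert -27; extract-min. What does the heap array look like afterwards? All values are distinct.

extract-min → returns -23:
  remove root -23; move last element 25 to root → [25, -21, -15, 1, -4, 17, -11]
  25 vs smaller child -21 at index 1, swap → [-21, 25, -15, 1, -4, 17, -11]
  25 vs smaller child -4 at index 4, swap → [-21, -4, -15, 1, 25, 17, -11]
insert -26:
  append -26 at index 7 → [-21, -4, -15, 1, 25, 17, -11, -26]
  -26 < parent 1 at index 3, swap → [-21, -4, -15, -26, 25, 17, -11, 1]
  -26 < parent -4 at index 1, swap → [-21, -26, -15, -4, 25, 17, -11, 1]
  -26 < parent -21 at index 0, swap → [-26, -21, -15, -4, 25, 17, -11, 1]
extract-min → returns -26:
  remove root -26; move last element 1 to root → [1, -21, -15, -4, 25, 17, -11]
  1 vs smaller child -21 at index 1, swap → [-21, 1, -15, -4, 25, 17, -11]
  1 vs smaller child -4 at index 3, swap → [-21, -4, -15, 1, 25, 17, -11]
extract-min → returns -21:
  remove root -21; move last element -11 to root → [-11, -4, -15, 1, 25, 17]
  -11 vs smaller child -15 at index 2, swap → [-15, -4, -11, 1, 25, 17]
insert -28:
  append -28 at index 6 → [-15, -4, -11, 1, 25, 17, -28]
  -28 < parent -11 at index 2, swap → [-15, -4, -28, 1, 25, 17, -11]
  -28 < parent -15 at index 0, swap → [-28, -4, -15, 1, 25, 17, -11]
extract-min → returns -28:
  remove root -28; move last element -11 to root → [-11, -4, -15, 1, 25, 17]
  -11 vs smaller child -15 at index 2, swap → [-15, -4, -11, 1, 25, 17]
insert -27:
  append -27 at index 6 → [-15, -4, -11, 1, 25, 17, -27]
  -27 < parent -11 at index 2, swap → [-15, -4, -27, 1, 25, 17, -11]
  -27 < parent -15 at index 0, swap → [-27, -4, -15, 1, 25, 17, -11]
extract-min → returns -27:
  remove root -27; move last element -11 to root → [-11, -4, -15, 1, 25, 17]
  -11 vs smaller child -15 at index 2, swap → [-15, -4, -11, 1, 25, 17]

[-15, -4, -11, 1, 25, 17]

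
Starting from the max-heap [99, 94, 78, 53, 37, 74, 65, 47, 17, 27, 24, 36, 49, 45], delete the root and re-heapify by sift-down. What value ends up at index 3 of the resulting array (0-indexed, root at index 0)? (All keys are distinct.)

47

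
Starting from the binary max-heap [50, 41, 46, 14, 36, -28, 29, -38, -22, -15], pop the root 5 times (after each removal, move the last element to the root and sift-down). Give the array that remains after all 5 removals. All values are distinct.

[14, -22, -15, -38, -28]

extract-max #1 returns 50:
  remove root 50; move last element -15 to root → [-15, 41, 46, 14, 36, -28, 29, -38, -22]
  -15 vs larger child 46 at index 2, swap → [46, 41, -15, 14, 36, -28, 29, -38, -22]
  -15 vs larger child 29 at index 6, swap → [46, 41, 29, 14, 36, -28, -15, -38, -22]
extract-max #2 returns 46:
  remove root 46; move last element -22 to root → [-22, 41, 29, 14, 36, -28, -15, -38]
  -22 vs larger child 41 at index 1, swap → [41, -22, 29, 14, 36, -28, -15, -38]
  -22 vs larger child 36 at index 4, swap → [41, 36, 29, 14, -22, -28, -15, -38]
extract-max #3 returns 41:
  remove root 41; move last element -38 to root → [-38, 36, 29, 14, -22, -28, -15]
  -38 vs larger child 36 at index 1, swap → [36, -38, 29, 14, -22, -28, -15]
  -38 vs larger child 14 at index 3, swap → [36, 14, 29, -38, -22, -28, -15]
extract-max #4 returns 36:
  remove root 36; move last element -15 to root → [-15, 14, 29, -38, -22, -28]
  -15 vs larger child 29 at index 2, swap → [29, 14, -15, -38, -22, -28]
extract-max #5 returns 29:
  remove root 29; move last element -28 to root → [-28, 14, -15, -38, -22]
  -28 vs larger child 14 at index 1, swap → [14, -28, -15, -38, -22]
  -28 vs larger child -22 at index 4, swap → [14, -22, -15, -38, -28]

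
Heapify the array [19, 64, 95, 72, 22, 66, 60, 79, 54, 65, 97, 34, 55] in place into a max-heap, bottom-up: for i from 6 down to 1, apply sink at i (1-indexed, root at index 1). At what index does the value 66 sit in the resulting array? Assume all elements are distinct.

6

sift down from index 6: already satisfies heap property
sift down from index 5:
  22 vs larger child 97 at index 11, swap → [19, 64, 95, 72, 97, 66, 60, 79, 54, 65, 22, 34, 55]
sift down from index 4:
  72 vs larger child 79 at index 8, swap → [19, 64, 95, 79, 97, 66, 60, 72, 54, 65, 22, 34, 55]
sift down from index 3: already satisfies heap property
sift down from index 2:
  64 vs larger child 97 at index 5, swap → [19, 97, 95, 79, 64, 66, 60, 72, 54, 65, 22, 34, 55]
  64 vs larger child 65 at index 10, swap → [19, 97, 95, 79, 65, 66, 60, 72, 54, 64, 22, 34, 55]
sift down from index 1:
  19 vs larger child 97 at index 2, swap → [97, 19, 95, 79, 65, 66, 60, 72, 54, 64, 22, 34, 55]
  19 vs larger child 79 at index 4, swap → [97, 79, 95, 19, 65, 66, 60, 72, 54, 64, 22, 34, 55]
  19 vs larger child 72 at index 8, swap → [97, 79, 95, 72, 65, 66, 60, 19, 54, 64, 22, 34, 55]
resulting array: [97, 79, 95, 72, 65, 66, 60, 19, 54, 64, 22, 34, 55]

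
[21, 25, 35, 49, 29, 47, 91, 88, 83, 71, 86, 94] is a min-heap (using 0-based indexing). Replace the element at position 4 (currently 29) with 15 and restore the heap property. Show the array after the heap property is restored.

set index 4 from 29 to 15 → [21, 25, 35, 49, 15, 47, 91, 88, 83, 71, 86, 94]
15 < parent 25 at index 1, swap → [21, 15, 35, 49, 25, 47, 91, 88, 83, 71, 86, 94]
15 < parent 21 at index 0, swap → [15, 21, 35, 49, 25, 47, 91, 88, 83, 71, 86, 94]

[15, 21, 35, 49, 25, 47, 91, 88, 83, 71, 86, 94]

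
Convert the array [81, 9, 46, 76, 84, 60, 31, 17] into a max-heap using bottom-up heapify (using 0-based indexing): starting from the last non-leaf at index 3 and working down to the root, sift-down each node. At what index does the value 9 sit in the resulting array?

4

sift down from index 3: already satisfies heap property
sift down from index 2:
  46 vs larger child 60 at index 5, swap → [81, 9, 60, 76, 84, 46, 31, 17]
sift down from index 1:
  9 vs larger child 84 at index 4, swap → [81, 84, 60, 76, 9, 46, 31, 17]
sift down from index 0:
  81 vs larger child 84 at index 1, swap → [84, 81, 60, 76, 9, 46, 31, 17]
resulting array: [84, 81, 60, 76, 9, 46, 31, 17]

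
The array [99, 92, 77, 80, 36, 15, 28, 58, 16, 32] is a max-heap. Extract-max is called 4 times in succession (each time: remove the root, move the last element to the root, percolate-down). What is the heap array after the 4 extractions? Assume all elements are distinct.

[58, 36, 28, 32, 16, 15]

extract-max #1 returns 99:
  remove root 99; move last element 32 to root → [32, 92, 77, 80, 36, 15, 28, 58, 16]
  32 vs larger child 92 at index 1, swap → [92, 32, 77, 80, 36, 15, 28, 58, 16]
  32 vs larger child 80 at index 3, swap → [92, 80, 77, 32, 36, 15, 28, 58, 16]
  32 vs larger child 58 at index 7, swap → [92, 80, 77, 58, 36, 15, 28, 32, 16]
extract-max #2 returns 92:
  remove root 92; move last element 16 to root → [16, 80, 77, 58, 36, 15, 28, 32]
  16 vs larger child 80 at index 1, swap → [80, 16, 77, 58, 36, 15, 28, 32]
  16 vs larger child 58 at index 3, swap → [80, 58, 77, 16, 36, 15, 28, 32]
  16 vs only child 32 at index 7, swap → [80, 58, 77, 32, 36, 15, 28, 16]
extract-max #3 returns 80:
  remove root 80; move last element 16 to root → [16, 58, 77, 32, 36, 15, 28]
  16 vs larger child 77 at index 2, swap → [77, 58, 16, 32, 36, 15, 28]
  16 vs larger child 28 at index 6, swap → [77, 58, 28, 32, 36, 15, 16]
extract-max #4 returns 77:
  remove root 77; move last element 16 to root → [16, 58, 28, 32, 36, 15]
  16 vs larger child 58 at index 1, swap → [58, 16, 28, 32, 36, 15]
  16 vs larger child 36 at index 4, swap → [58, 36, 28, 32, 16, 15]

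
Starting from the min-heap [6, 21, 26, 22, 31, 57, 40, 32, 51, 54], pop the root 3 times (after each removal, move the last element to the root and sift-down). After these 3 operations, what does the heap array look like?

extract-min #1 returns 6:
  remove root 6; move last element 54 to root → [54, 21, 26, 22, 31, 57, 40, 32, 51]
  54 vs smaller child 21 at index 1, swap → [21, 54, 26, 22, 31, 57, 40, 32, 51]
  54 vs smaller child 22 at index 3, swap → [21, 22, 26, 54, 31, 57, 40, 32, 51]
  54 vs smaller child 32 at index 7, swap → [21, 22, 26, 32, 31, 57, 40, 54, 51]
extract-min #2 returns 21:
  remove root 21; move last element 51 to root → [51, 22, 26, 32, 31, 57, 40, 54]
  51 vs smaller child 22 at index 1, swap → [22, 51, 26, 32, 31, 57, 40, 54]
  51 vs smaller child 31 at index 4, swap → [22, 31, 26, 32, 51, 57, 40, 54]
extract-min #3 returns 22:
  remove root 22; move last element 54 to root → [54, 31, 26, 32, 51, 57, 40]
  54 vs smaller child 26 at index 2, swap → [26, 31, 54, 32, 51, 57, 40]
  54 vs smaller child 40 at index 6, swap → [26, 31, 40, 32, 51, 57, 54]

[26, 31, 40, 32, 51, 57, 54]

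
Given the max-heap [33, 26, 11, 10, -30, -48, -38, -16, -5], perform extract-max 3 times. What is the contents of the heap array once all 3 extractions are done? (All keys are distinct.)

[10, -5, -16, -38, -30, -48]

extract-max #1 returns 33:
  remove root 33; move last element -5 to root → [-5, 26, 11, 10, -30, -48, -38, -16]
  -5 vs larger child 26 at index 1, swap → [26, -5, 11, 10, -30, -48, -38, -16]
  -5 vs larger child 10 at index 3, swap → [26, 10, 11, -5, -30, -48, -38, -16]
extract-max #2 returns 26:
  remove root 26; move last element -16 to root → [-16, 10, 11, -5, -30, -48, -38]
  -16 vs larger child 11 at index 2, swap → [11, 10, -16, -5, -30, -48, -38]
extract-max #3 returns 11:
  remove root 11; move last element -38 to root → [-38, 10, -16, -5, -30, -48]
  -38 vs larger child 10 at index 1, swap → [10, -38, -16, -5, -30, -48]
  -38 vs larger child -5 at index 3, swap → [10, -5, -16, -38, -30, -48]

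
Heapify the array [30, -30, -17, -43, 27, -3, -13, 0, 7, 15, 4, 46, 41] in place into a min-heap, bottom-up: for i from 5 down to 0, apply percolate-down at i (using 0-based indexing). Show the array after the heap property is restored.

[-43, -30, -17, 0, 4, -3, -13, 30, 7, 15, 27, 46, 41]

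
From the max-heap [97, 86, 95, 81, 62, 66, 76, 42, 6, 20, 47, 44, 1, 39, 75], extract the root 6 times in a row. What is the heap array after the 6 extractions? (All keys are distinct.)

extract-max #1 returns 97:
  remove root 97; move last element 75 to root → [75, 86, 95, 81, 62, 66, 76, 42, 6, 20, 47, 44, 1, 39]
  75 vs larger child 95 at index 2, swap → [95, 86, 75, 81, 62, 66, 76, 42, 6, 20, 47, 44, 1, 39]
  75 vs larger child 76 at index 6, swap → [95, 86, 76, 81, 62, 66, 75, 42, 6, 20, 47, 44, 1, 39]
extract-max #2 returns 95:
  remove root 95; move last element 39 to root → [39, 86, 76, 81, 62, 66, 75, 42, 6, 20, 47, 44, 1]
  39 vs larger child 86 at index 1, swap → [86, 39, 76, 81, 62, 66, 75, 42, 6, 20, 47, 44, 1]
  39 vs larger child 81 at index 3, swap → [86, 81, 76, 39, 62, 66, 75, 42, 6, 20, 47, 44, 1]
  39 vs larger child 42 at index 7, swap → [86, 81, 76, 42, 62, 66, 75, 39, 6, 20, 47, 44, 1]
extract-max #3 returns 86:
  remove root 86; move last element 1 to root → [1, 81, 76, 42, 62, 66, 75, 39, 6, 20, 47, 44]
  1 vs larger child 81 at index 1, swap → [81, 1, 76, 42, 62, 66, 75, 39, 6, 20, 47, 44]
  1 vs larger child 62 at index 4, swap → [81, 62, 76, 42, 1, 66, 75, 39, 6, 20, 47, 44]
  1 vs larger child 47 at index 10, swap → [81, 62, 76, 42, 47, 66, 75, 39, 6, 20, 1, 44]
extract-max #4 returns 81:
  remove root 81; move last element 44 to root → [44, 62, 76, 42, 47, 66, 75, 39, 6, 20, 1]
  44 vs larger child 76 at index 2, swap → [76, 62, 44, 42, 47, 66, 75, 39, 6, 20, 1]
  44 vs larger child 75 at index 6, swap → [76, 62, 75, 42, 47, 66, 44, 39, 6, 20, 1]
extract-max #5 returns 76:
  remove root 76; move last element 1 to root → [1, 62, 75, 42, 47, 66, 44, 39, 6, 20]
  1 vs larger child 75 at index 2, swap → [75, 62, 1, 42, 47, 66, 44, 39, 6, 20]
  1 vs larger child 66 at index 5, swap → [75, 62, 66, 42, 47, 1, 44, 39, 6, 20]
extract-max #6 returns 75:
  remove root 75; move last element 20 to root → [20, 62, 66, 42, 47, 1, 44, 39, 6]
  20 vs larger child 66 at index 2, swap → [66, 62, 20, 42, 47, 1, 44, 39, 6]
  20 vs larger child 44 at index 6, swap → [66, 62, 44, 42, 47, 1, 20, 39, 6]

[66, 62, 44, 42, 47, 1, 20, 39, 6]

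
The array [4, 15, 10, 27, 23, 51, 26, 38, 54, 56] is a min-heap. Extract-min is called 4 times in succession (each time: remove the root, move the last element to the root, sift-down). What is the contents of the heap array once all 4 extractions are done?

[26, 27, 51, 38, 54, 56]

extract-min #1 returns 4:
  remove root 4; move last element 56 to root → [56, 15, 10, 27, 23, 51, 26, 38, 54]
  56 vs smaller child 10 at index 2, swap → [10, 15, 56, 27, 23, 51, 26, 38, 54]
  56 vs smaller child 26 at index 6, swap → [10, 15, 26, 27, 23, 51, 56, 38, 54]
extract-min #2 returns 10:
  remove root 10; move last element 54 to root → [54, 15, 26, 27, 23, 51, 56, 38]
  54 vs smaller child 15 at index 1, swap → [15, 54, 26, 27, 23, 51, 56, 38]
  54 vs smaller child 23 at index 4, swap → [15, 23, 26, 27, 54, 51, 56, 38]
extract-min #3 returns 15:
  remove root 15; move last element 38 to root → [38, 23, 26, 27, 54, 51, 56]
  38 vs smaller child 23 at index 1, swap → [23, 38, 26, 27, 54, 51, 56]
  38 vs smaller child 27 at index 3, swap → [23, 27, 26, 38, 54, 51, 56]
extract-min #4 returns 23:
  remove root 23; move last element 56 to root → [56, 27, 26, 38, 54, 51]
  56 vs smaller child 26 at index 2, swap → [26, 27, 56, 38, 54, 51]
  56 vs only child 51 at index 5, swap → [26, 27, 51, 38, 54, 56]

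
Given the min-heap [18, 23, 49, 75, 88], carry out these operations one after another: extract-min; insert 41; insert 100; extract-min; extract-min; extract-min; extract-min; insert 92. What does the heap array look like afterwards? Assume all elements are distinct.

[88, 100, 92]

extract-min → returns 18:
  remove root 18; move last element 88 to root → [88, 23, 49, 75]
  88 vs smaller child 23 at index 1, swap → [23, 88, 49, 75]
  88 vs only child 75 at index 3, swap → [23, 75, 49, 88]
insert 41:
  append 41 at index 4 → [23, 75, 49, 88, 41]
  41 < parent 75 at index 1, swap → [23, 41, 49, 88, 75]
insert 100:
  append 100 at index 5 → [23, 41, 49, 88, 75, 100] (no swap needed)
extract-min → returns 23:
  remove root 23; move last element 100 to root → [100, 41, 49, 88, 75]
  100 vs smaller child 41 at index 1, swap → [41, 100, 49, 88, 75]
  100 vs smaller child 75 at index 4, swap → [41, 75, 49, 88, 100]
extract-min → returns 41:
  remove root 41; move last element 100 to root → [100, 75, 49, 88]
  100 vs smaller child 49 at index 2, swap → [49, 75, 100, 88]
extract-min → returns 49:
  remove root 49; move last element 88 to root → [88, 75, 100]
  88 vs smaller child 75 at index 1, swap → [75, 88, 100]
extract-min → returns 75:
  remove root 75; move last element 100 to root → [100, 88]
  100 vs only child 88 at index 1, swap → [88, 100]
insert 92:
  append 92 at index 2 → [88, 100, 92] (no swap needed)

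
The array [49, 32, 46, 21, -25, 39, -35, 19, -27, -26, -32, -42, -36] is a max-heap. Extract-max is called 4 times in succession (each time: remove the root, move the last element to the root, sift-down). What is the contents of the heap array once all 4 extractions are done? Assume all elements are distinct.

[21, 19, -35, -26, -25, -36, -42, -32, -27]

extract-max #1 returns 49:
  remove root 49; move last element -36 to root → [-36, 32, 46, 21, -25, 39, -35, 19, -27, -26, -32, -42]
  -36 vs larger child 46 at index 2, swap → [46, 32, -36, 21, -25, 39, -35, 19, -27, -26, -32, -42]
  -36 vs larger child 39 at index 5, swap → [46, 32, 39, 21, -25, -36, -35, 19, -27, -26, -32, -42]
extract-max #2 returns 46:
  remove root 46; move last element -42 to root → [-42, 32, 39, 21, -25, -36, -35, 19, -27, -26, -32]
  -42 vs larger child 39 at index 2, swap → [39, 32, -42, 21, -25, -36, -35, 19, -27, -26, -32]
  -42 vs larger child -35 at index 6, swap → [39, 32, -35, 21, -25, -36, -42, 19, -27, -26, -32]
extract-max #3 returns 39:
  remove root 39; move last element -32 to root → [-32, 32, -35, 21, -25, -36, -42, 19, -27, -26]
  -32 vs larger child 32 at index 1, swap → [32, -32, -35, 21, -25, -36, -42, 19, -27, -26]
  -32 vs larger child 21 at index 3, swap → [32, 21, -35, -32, -25, -36, -42, 19, -27, -26]
  -32 vs larger child 19 at index 7, swap → [32, 21, -35, 19, -25, -36, -42, -32, -27, -26]
extract-max #4 returns 32:
  remove root 32; move last element -26 to root → [-26, 21, -35, 19, -25, -36, -42, -32, -27]
  -26 vs larger child 21 at index 1, swap → [21, -26, -35, 19, -25, -36, -42, -32, -27]
  -26 vs larger child 19 at index 3, swap → [21, 19, -35, -26, -25, -36, -42, -32, -27]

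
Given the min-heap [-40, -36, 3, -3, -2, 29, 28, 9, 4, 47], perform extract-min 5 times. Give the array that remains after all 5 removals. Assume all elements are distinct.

[4, 9, 28, 29, 47]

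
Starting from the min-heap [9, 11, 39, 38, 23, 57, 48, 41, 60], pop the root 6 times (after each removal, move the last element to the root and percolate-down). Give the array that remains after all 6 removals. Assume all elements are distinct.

[48, 60, 57]

extract-min #1 returns 9:
  remove root 9; move last element 60 to root → [60, 11, 39, 38, 23, 57, 48, 41]
  60 vs smaller child 11 at index 1, swap → [11, 60, 39, 38, 23, 57, 48, 41]
  60 vs smaller child 23 at index 4, swap → [11, 23, 39, 38, 60, 57, 48, 41]
extract-min #2 returns 11:
  remove root 11; move last element 41 to root → [41, 23, 39, 38, 60, 57, 48]
  41 vs smaller child 23 at index 1, swap → [23, 41, 39, 38, 60, 57, 48]
  41 vs smaller child 38 at index 3, swap → [23, 38, 39, 41, 60, 57, 48]
extract-min #3 returns 23:
  remove root 23; move last element 48 to root → [48, 38, 39, 41, 60, 57]
  48 vs smaller child 38 at index 1, swap → [38, 48, 39, 41, 60, 57]
  48 vs smaller child 41 at index 3, swap → [38, 41, 39, 48, 60, 57]
extract-min #4 returns 38:
  remove root 38; move last element 57 to root → [57, 41, 39, 48, 60]
  57 vs smaller child 39 at index 2, swap → [39, 41, 57, 48, 60]
extract-min #5 returns 39:
  remove root 39; move last element 60 to root → [60, 41, 57, 48]
  60 vs smaller child 41 at index 1, swap → [41, 60, 57, 48]
  60 vs only child 48 at index 3, swap → [41, 48, 57, 60]
extract-min #6 returns 41:
  remove root 41; move last element 60 to root → [60, 48, 57]
  60 vs smaller child 48 at index 1, swap → [48, 60, 57]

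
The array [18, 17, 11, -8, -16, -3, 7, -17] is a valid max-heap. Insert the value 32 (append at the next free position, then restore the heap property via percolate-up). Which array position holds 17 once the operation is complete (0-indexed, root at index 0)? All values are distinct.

3

append 32 at index 8 → [18, 17, 11, -8, -16, -3, 7, -17, 32]
32 > parent -8 at index 3, swap → [18, 17, 11, 32, -16, -3, 7, -17, -8]
32 > parent 17 at index 1, swap → [18, 32, 11, 17, -16, -3, 7, -17, -8]
32 > parent 18 at index 0, swap → [32, 18, 11, 17, -16, -3, 7, -17, -8]
resulting array: [32, 18, 11, 17, -16, -3, 7, -17, -8]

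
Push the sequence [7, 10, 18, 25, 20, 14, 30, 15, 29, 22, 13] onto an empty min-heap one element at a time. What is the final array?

Insert 7:
  append 7 at index 0 → [7] (no swap needed)
Insert 10:
  append 10 at index 1 → [7, 10] (no swap needed)
Insert 18:
  append 18 at index 2 → [7, 10, 18] (no swap needed)
Insert 25:
  append 25 at index 3 → [7, 10, 18, 25] (no swap needed)
Insert 20:
  append 20 at index 4 → [7, 10, 18, 25, 20] (no swap needed)
Insert 14:
  append 14 at index 5 → [7, 10, 18, 25, 20, 14]
  14 < parent 18 at index 2, swap → [7, 10, 14, 25, 20, 18]
Insert 30:
  append 30 at index 6 → [7, 10, 14, 25, 20, 18, 30] (no swap needed)
Insert 15:
  append 15 at index 7 → [7, 10, 14, 25, 20, 18, 30, 15]
  15 < parent 25 at index 3, swap → [7, 10, 14, 15, 20, 18, 30, 25]
Insert 29:
  append 29 at index 8 → [7, 10, 14, 15, 20, 18, 30, 25, 29] (no swap needed)
Insert 22:
  append 22 at index 9 → [7, 10, 14, 15, 20, 18, 30, 25, 29, 22] (no swap needed)
Insert 13:
  append 13 at index 10 → [7, 10, 14, 15, 20, 18, 30, 25, 29, 22, 13]
  13 < parent 20 at index 4, swap → [7, 10, 14, 15, 13, 18, 30, 25, 29, 22, 20]

[7, 10, 14, 15, 13, 18, 30, 25, 29, 22, 20]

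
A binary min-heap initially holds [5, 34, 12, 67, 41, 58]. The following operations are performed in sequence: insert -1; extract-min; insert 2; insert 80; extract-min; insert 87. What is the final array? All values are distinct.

[5, 34, 12, 67, 41, 58, 80, 87]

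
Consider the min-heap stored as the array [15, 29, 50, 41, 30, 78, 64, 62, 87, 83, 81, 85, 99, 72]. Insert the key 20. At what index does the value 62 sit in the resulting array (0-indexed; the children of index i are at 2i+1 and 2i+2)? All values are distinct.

append 20 at index 14 → [15, 29, 50, 41, 30, 78, 64, 62, 87, 83, 81, 85, 99, 72, 20]
20 < parent 64 at index 6, swap → [15, 29, 50, 41, 30, 78, 20, 62, 87, 83, 81, 85, 99, 72, 64]
20 < parent 50 at index 2, swap → [15, 29, 20, 41, 30, 78, 50, 62, 87, 83, 81, 85, 99, 72, 64]
resulting array: [15, 29, 20, 41, 30, 78, 50, 62, 87, 83, 81, 85, 99, 72, 64]

7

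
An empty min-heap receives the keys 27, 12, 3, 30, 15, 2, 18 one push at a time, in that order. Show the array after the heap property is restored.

Insert 27:
  append 27 at index 0 → [27] (no swap needed)
Insert 12:
  append 12 at index 1 → [27, 12]
  12 < parent 27 at index 0, swap → [12, 27]
Insert 3:
  append 3 at index 2 → [12, 27, 3]
  3 < parent 12 at index 0, swap → [3, 27, 12]
Insert 30:
  append 30 at index 3 → [3, 27, 12, 30] (no swap needed)
Insert 15:
  append 15 at index 4 → [3, 27, 12, 30, 15]
  15 < parent 27 at index 1, swap → [3, 15, 12, 30, 27]
Insert 2:
  append 2 at index 5 → [3, 15, 12, 30, 27, 2]
  2 < parent 12 at index 2, swap → [3, 15, 2, 30, 27, 12]
  2 < parent 3 at index 0, swap → [2, 15, 3, 30, 27, 12]
Insert 18:
  append 18 at index 6 → [2, 15, 3, 30, 27, 12, 18] (no swap needed)

[2, 15, 3, 30, 27, 12, 18]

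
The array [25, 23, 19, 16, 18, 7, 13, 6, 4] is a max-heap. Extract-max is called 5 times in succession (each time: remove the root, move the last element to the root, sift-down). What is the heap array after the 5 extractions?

[13, 7, 4, 6]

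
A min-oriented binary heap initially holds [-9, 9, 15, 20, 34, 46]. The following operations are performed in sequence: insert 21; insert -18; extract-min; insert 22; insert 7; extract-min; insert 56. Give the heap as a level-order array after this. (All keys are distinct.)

insert 21:
  append 21 at index 6 → [-9, 9, 15, 20, 34, 46, 21] (no swap needed)
insert -18:
  append -18 at index 7 → [-9, 9, 15, 20, 34, 46, 21, -18]
  -18 < parent 20 at index 3, swap → [-9, 9, 15, -18, 34, 46, 21, 20]
  -18 < parent 9 at index 1, swap → [-9, -18, 15, 9, 34, 46, 21, 20]
  -18 < parent -9 at index 0, swap → [-18, -9, 15, 9, 34, 46, 21, 20]
extract-min → returns -18:
  remove root -18; move last element 20 to root → [20, -9, 15, 9, 34, 46, 21]
  20 vs smaller child -9 at index 1, swap → [-9, 20, 15, 9, 34, 46, 21]
  20 vs smaller child 9 at index 3, swap → [-9, 9, 15, 20, 34, 46, 21]
insert 22:
  append 22 at index 7 → [-9, 9, 15, 20, 34, 46, 21, 22] (no swap needed)
insert 7:
  append 7 at index 8 → [-9, 9, 15, 20, 34, 46, 21, 22, 7]
  7 < parent 20 at index 3, swap → [-9, 9, 15, 7, 34, 46, 21, 22, 20]
  7 < parent 9 at index 1, swap → [-9, 7, 15, 9, 34, 46, 21, 22, 20]
extract-min → returns -9:
  remove root -9; move last element 20 to root → [20, 7, 15, 9, 34, 46, 21, 22]
  20 vs smaller child 7 at index 1, swap → [7, 20, 15, 9, 34, 46, 21, 22]
  20 vs smaller child 9 at index 3, swap → [7, 9, 15, 20, 34, 46, 21, 22]
insert 56:
  append 56 at index 8 → [7, 9, 15, 20, 34, 46, 21, 22, 56] (no swap needed)

[7, 9, 15, 20, 34, 46, 21, 22, 56]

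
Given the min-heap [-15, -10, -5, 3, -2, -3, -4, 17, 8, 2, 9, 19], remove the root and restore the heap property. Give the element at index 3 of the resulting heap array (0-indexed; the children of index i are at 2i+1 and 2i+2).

3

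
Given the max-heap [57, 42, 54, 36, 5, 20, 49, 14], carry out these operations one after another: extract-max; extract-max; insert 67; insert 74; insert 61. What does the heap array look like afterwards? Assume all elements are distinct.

[74, 67, 49, 61, 5, 14, 20, 36, 42]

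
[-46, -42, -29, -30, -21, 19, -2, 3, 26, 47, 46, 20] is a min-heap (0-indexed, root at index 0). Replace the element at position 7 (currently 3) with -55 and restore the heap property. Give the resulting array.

[-55, -46, -29, -42, -21, 19, -2, -30, 26, 47, 46, 20]

set index 7 from 3 to -55 → [-46, -42, -29, -30, -21, 19, -2, -55, 26, 47, 46, 20]
-55 < parent -30 at index 3, swap → [-46, -42, -29, -55, -21, 19, -2, -30, 26, 47, 46, 20]
-55 < parent -42 at index 1, swap → [-46, -55, -29, -42, -21, 19, -2, -30, 26, 47, 46, 20]
-55 < parent -46 at index 0, swap → [-55, -46, -29, -42, -21, 19, -2, -30, 26, 47, 46, 20]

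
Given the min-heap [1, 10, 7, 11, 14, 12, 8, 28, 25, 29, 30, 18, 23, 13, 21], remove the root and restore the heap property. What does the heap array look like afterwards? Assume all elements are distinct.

[7, 10, 8, 11, 14, 12, 13, 28, 25, 29, 30, 18, 23, 21]

remove root 1; move last element 21 to root → [21, 10, 7, 11, 14, 12, 8, 28, 25, 29, 30, 18, 23, 13]
21 vs smaller child 7 at index 2, swap → [7, 10, 21, 11, 14, 12, 8, 28, 25, 29, 30, 18, 23, 13]
21 vs smaller child 8 at index 6, swap → [7, 10, 8, 11, 14, 12, 21, 28, 25, 29, 30, 18, 23, 13]
21 vs only child 13 at index 13, swap → [7, 10, 8, 11, 14, 12, 13, 28, 25, 29, 30, 18, 23, 21]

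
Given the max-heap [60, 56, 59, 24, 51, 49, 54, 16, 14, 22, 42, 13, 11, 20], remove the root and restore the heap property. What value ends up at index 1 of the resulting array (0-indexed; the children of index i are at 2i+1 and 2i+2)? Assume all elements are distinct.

56

remove root 60; move last element 20 to root → [20, 56, 59, 24, 51, 49, 54, 16, 14, 22, 42, 13, 11]
20 vs larger child 59 at index 2, swap → [59, 56, 20, 24, 51, 49, 54, 16, 14, 22, 42, 13, 11]
20 vs larger child 54 at index 6, swap → [59, 56, 54, 24, 51, 49, 20, 16, 14, 22, 42, 13, 11]
resulting array: [59, 56, 54, 24, 51, 49, 20, 16, 14, 22, 42, 13, 11]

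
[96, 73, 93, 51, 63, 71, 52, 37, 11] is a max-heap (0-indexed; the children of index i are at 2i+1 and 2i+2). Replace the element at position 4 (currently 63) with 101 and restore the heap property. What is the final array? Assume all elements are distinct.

set index 4 from 63 to 101 → [96, 73, 93, 51, 101, 71, 52, 37, 11]
101 > parent 73 at index 1, swap → [96, 101, 93, 51, 73, 71, 52, 37, 11]
101 > parent 96 at index 0, swap → [101, 96, 93, 51, 73, 71, 52, 37, 11]

[101, 96, 93, 51, 73, 71, 52, 37, 11]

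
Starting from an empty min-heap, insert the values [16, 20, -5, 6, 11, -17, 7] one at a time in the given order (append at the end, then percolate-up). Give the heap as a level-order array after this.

[-17, 6, -5, 20, 11, 16, 7]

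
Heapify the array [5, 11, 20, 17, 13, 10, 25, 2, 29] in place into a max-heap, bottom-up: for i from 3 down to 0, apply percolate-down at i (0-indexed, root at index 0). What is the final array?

sift down from index 3:
  17 vs larger child 29 at index 8, swap → [5, 11, 20, 29, 13, 10, 25, 2, 17]
sift down from index 2:
  20 vs larger child 25 at index 6, swap → [5, 11, 25, 29, 13, 10, 20, 2, 17]
sift down from index 1:
  11 vs larger child 29 at index 3, swap → [5, 29, 25, 11, 13, 10, 20, 2, 17]
  11 vs larger child 17 at index 8, swap → [5, 29, 25, 17, 13, 10, 20, 2, 11]
sift down from index 0:
  5 vs larger child 29 at index 1, swap → [29, 5, 25, 17, 13, 10, 20, 2, 11]
  5 vs larger child 17 at index 3, swap → [29, 17, 25, 5, 13, 10, 20, 2, 11]
  5 vs larger child 11 at index 8, swap → [29, 17, 25, 11, 13, 10, 20, 2, 5]

[29, 17, 25, 11, 13, 10, 20, 2, 5]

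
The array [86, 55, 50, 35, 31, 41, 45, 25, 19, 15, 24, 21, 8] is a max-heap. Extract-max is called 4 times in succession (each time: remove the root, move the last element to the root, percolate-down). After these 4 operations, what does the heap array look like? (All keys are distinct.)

extract-max #1 returns 86:
  remove root 86; move last element 8 to root → [8, 55, 50, 35, 31, 41, 45, 25, 19, 15, 24, 21]
  8 vs larger child 55 at index 1, swap → [55, 8, 50, 35, 31, 41, 45, 25, 19, 15, 24, 21]
  8 vs larger child 35 at index 3, swap → [55, 35, 50, 8, 31, 41, 45, 25, 19, 15, 24, 21]
  8 vs larger child 25 at index 7, swap → [55, 35, 50, 25, 31, 41, 45, 8, 19, 15, 24, 21]
extract-max #2 returns 55:
  remove root 55; move last element 21 to root → [21, 35, 50, 25, 31, 41, 45, 8, 19, 15, 24]
  21 vs larger child 50 at index 2, swap → [50, 35, 21, 25, 31, 41, 45, 8, 19, 15, 24]
  21 vs larger child 45 at index 6, swap → [50, 35, 45, 25, 31, 41, 21, 8, 19, 15, 24]
extract-max #3 returns 50:
  remove root 50; move last element 24 to root → [24, 35, 45, 25, 31, 41, 21, 8, 19, 15]
  24 vs larger child 45 at index 2, swap → [45, 35, 24, 25, 31, 41, 21, 8, 19, 15]
  24 vs larger child 41 at index 5, swap → [45, 35, 41, 25, 31, 24, 21, 8, 19, 15]
extract-max #4 returns 45:
  remove root 45; move last element 15 to root → [15, 35, 41, 25, 31, 24, 21, 8, 19]
  15 vs larger child 41 at index 2, swap → [41, 35, 15, 25, 31, 24, 21, 8, 19]
  15 vs larger child 24 at index 5, swap → [41, 35, 24, 25, 31, 15, 21, 8, 19]

[41, 35, 24, 25, 31, 15, 21, 8, 19]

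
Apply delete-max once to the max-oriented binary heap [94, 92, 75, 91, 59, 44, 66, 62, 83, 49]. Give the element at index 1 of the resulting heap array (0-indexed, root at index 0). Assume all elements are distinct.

remove root 94; move last element 49 to root → [49, 92, 75, 91, 59, 44, 66, 62, 83]
49 vs larger child 92 at index 1, swap → [92, 49, 75, 91, 59, 44, 66, 62, 83]
49 vs larger child 91 at index 3, swap → [92, 91, 75, 49, 59, 44, 66, 62, 83]
49 vs larger child 83 at index 8, swap → [92, 91, 75, 83, 59, 44, 66, 62, 49]
resulting array: [92, 91, 75, 83, 59, 44, 66, 62, 49]

91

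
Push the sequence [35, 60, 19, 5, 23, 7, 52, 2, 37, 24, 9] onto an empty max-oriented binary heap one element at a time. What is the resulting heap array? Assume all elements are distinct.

[60, 37, 52, 35, 24, 7, 19, 2, 5, 23, 9]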